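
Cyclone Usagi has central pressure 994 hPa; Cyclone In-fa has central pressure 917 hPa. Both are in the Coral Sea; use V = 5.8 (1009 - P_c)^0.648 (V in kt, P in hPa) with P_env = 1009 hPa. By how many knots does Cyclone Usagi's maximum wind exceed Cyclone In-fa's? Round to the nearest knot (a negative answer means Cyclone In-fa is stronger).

-75 kt

Cyclone Usagi: ΔP = 15; V ≈ 5.8 × 15^0.648 ≈ 33.54 kt.
Cyclone In-fa: ΔP = 92; V ≈ 5.8 × 92^0.648 ≈ 108.63 kt.
Difference ≈ 33.54 − 108.63 = -75.09 → -75 kt.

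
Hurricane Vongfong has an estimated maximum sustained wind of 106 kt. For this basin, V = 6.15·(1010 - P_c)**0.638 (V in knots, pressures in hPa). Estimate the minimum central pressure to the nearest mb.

ΔP = (V / 6.15)^(1/0.638) = (106/6.15)^1.567.
106/6.15 = 17.236; 17.236^1.567 ≈ 86.69 mb.
P_c = 1010 − 86.69 = 923.31 ≈ 923 mb.

923 mb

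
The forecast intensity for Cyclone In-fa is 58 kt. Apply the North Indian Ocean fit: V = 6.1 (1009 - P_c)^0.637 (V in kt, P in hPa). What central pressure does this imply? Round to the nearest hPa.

ΔP = (V / 6.1)^(1/0.637) = (58/6.1)^1.570.
58/6.1 = 9.508; 9.508^1.570 ≈ 34.31 hPa.
P_c = 1009 − 34.31 = 974.69 ≈ 975 hPa.

975 hPa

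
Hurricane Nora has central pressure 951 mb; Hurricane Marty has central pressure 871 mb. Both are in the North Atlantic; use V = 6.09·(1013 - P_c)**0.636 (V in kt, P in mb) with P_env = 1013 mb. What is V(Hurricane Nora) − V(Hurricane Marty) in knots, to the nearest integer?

-58 kt

Hurricane Nora: ΔP = 62; V ≈ 6.09 × 62^0.636 ≈ 84.06 kt.
Hurricane Marty: ΔP = 142; V ≈ 6.09 × 142^0.636 ≈ 142.39 kt.
Difference ≈ 84.06 − 142.39 = -58.33 → -58 kt.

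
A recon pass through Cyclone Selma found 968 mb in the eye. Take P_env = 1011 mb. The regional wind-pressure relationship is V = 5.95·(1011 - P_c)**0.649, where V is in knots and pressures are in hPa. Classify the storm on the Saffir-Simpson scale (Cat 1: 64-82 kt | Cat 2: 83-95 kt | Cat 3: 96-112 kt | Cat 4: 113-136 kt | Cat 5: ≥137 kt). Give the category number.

ΔP = 1011 − 968 = 43 mb.
V ≈ 5.95 × 43^0.649 = 5.95 × 11.48 ≈ 68 kt.
68 kt falls in the Category 1 band.

1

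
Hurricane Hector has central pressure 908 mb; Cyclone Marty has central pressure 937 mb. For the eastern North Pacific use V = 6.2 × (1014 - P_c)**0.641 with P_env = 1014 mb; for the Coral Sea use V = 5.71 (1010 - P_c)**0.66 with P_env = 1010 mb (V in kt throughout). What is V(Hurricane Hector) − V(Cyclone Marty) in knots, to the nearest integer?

Hurricane Hector: ΔP = 106; V ≈ 6.2 × 106^0.641 ≈ 123.20 kt.
Cyclone Marty: ΔP = 73; V ≈ 5.71 × 73^0.66 ≈ 96.92 kt.
Difference ≈ 123.20 − 96.92 = 26.28 → 26 kt.

26 kt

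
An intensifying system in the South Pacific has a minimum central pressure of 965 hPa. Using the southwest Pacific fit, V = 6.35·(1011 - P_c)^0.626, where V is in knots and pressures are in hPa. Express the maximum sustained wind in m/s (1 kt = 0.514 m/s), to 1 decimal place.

ΔP = 1011 − 965 = 46 hPa.
V ≈ 6.35 × 46^0.626 = 6.35 × 10.987 ≈ 69.769 kt.
69.769 × 0.514 ≈ 35.86 m/s → 35.9 m/s.

35.9 m/s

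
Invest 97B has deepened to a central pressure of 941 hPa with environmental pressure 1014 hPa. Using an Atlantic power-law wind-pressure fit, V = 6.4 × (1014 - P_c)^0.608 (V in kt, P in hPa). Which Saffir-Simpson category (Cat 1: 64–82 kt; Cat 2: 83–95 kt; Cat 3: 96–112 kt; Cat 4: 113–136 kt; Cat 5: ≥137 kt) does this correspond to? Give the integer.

2

ΔP = 1014 − 941 = 73 hPa.
V ≈ 6.4 × 73^0.608 = 6.4 × 13.58 ≈ 87 kt.
87 kt falls in the Category 2 band.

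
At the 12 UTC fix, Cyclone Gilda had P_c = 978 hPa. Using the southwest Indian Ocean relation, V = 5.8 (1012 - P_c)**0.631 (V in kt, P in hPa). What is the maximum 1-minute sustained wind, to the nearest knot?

54 kt

ΔP = 1012 − 978 = 34 hPa.
34^0.631 ≈ 9.255.
V ≈ 5.8 × 9.255 ≈ 53.7 kt.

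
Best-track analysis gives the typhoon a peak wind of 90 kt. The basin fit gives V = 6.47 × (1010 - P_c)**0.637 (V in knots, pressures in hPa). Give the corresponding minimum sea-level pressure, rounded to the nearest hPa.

948 hPa

ΔP = (V / 6.47)^(1/0.637) = (90/6.47)^1.570.
90/6.47 = 13.910; 13.910^1.570 ≈ 62.36 hPa.
P_c = 1010 − 62.36 = 947.64 ≈ 948 hPa.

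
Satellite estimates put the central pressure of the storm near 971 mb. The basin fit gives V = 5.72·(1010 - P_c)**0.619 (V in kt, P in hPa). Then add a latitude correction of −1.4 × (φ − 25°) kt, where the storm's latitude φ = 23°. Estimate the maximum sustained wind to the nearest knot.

ΔP = 1010 − 971 = 39 mb.
39^0.619 ≈ 9.658.
V ≈ 5.72 × 9.658 ≈ 55.2 kt.
Latitude correction: −1.4 × (23 − 25) = 2.8 kt.
Corrected V ≈ 58 kt → 58 kt.

58 kt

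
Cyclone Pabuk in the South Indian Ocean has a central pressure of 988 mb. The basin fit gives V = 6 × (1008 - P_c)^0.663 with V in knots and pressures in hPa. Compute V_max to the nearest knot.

44 kt

ΔP = 1008 − 988 = 20 mb.
20^0.663 ≈ 7.288.
V ≈ 6 × 7.288 ≈ 43.7 kt.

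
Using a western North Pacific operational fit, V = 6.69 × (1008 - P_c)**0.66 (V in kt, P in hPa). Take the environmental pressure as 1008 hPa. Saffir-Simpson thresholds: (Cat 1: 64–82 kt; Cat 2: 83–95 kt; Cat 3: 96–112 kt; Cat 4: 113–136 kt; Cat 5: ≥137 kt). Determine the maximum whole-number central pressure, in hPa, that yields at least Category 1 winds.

977 hPa

Category 1 begins at V = 64 kt.
Required ΔP = (64/6.69)^(1/0.66) = 9.567^1.515 ≈ 30.62 hPa.
P_c ≤ 1008 − 30.62 = 977.38, so the highest integer P_c is 977 hPa.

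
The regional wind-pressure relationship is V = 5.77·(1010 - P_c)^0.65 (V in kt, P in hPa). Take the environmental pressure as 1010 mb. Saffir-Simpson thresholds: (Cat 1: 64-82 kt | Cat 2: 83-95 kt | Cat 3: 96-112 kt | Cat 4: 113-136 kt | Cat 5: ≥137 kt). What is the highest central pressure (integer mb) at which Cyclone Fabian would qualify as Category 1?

969 mb

Category 1 begins at V = 64 kt.
Required ΔP = (64/5.77)^(1/0.65) = 11.092^1.538 ≈ 40.52 mb.
P_c ≤ 1010 − 40.52 = 969.48, so the highest integer P_c is 969 mb.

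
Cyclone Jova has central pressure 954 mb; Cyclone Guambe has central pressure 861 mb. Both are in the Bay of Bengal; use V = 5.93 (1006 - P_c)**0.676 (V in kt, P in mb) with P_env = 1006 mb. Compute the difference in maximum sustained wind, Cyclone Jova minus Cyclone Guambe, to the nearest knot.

Cyclone Jova: ΔP = 52; V ≈ 5.93 × 52^0.676 ≈ 85.72 kt.
Cyclone Guambe: ΔP = 145; V ≈ 5.93 × 145^0.676 ≈ 171.45 kt.
Difference ≈ 85.72 − 171.45 = -85.73 → -86 kt.

-86 kt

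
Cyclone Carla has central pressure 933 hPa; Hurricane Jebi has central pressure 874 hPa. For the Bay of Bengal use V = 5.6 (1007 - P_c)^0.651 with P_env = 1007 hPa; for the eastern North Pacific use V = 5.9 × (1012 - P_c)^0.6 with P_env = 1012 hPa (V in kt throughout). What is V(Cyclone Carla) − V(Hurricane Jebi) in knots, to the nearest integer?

Cyclone Carla: ΔP = 74; V ≈ 5.6 × 74^0.651 ≈ 92.27 kt.
Hurricane Jebi: ΔP = 138; V ≈ 5.9 × 138^0.6 ≈ 113.44 kt.
Difference ≈ 92.27 − 113.44 = -21.17 → -21 kt.

-21 kt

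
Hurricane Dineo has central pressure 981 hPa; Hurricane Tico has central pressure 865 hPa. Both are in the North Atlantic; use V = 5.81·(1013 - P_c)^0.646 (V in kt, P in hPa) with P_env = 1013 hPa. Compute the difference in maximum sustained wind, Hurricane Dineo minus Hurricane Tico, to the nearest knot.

-92 kt

Hurricane Dineo: ΔP = 32; V ≈ 5.81 × 32^0.646 ≈ 54.51 kt.
Hurricane Tico: ΔP = 148; V ≈ 5.81 × 148^0.646 ≈ 146.61 kt.
Difference ≈ 54.51 − 146.61 = -92.10 → -92 kt.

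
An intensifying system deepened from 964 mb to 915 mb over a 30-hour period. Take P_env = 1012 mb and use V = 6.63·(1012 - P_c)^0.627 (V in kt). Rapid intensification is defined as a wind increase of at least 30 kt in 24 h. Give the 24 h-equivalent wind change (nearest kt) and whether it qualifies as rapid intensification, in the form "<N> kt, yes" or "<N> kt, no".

33 kt, yes

V₁: ΔP = 48, V ≈ 6.63 × 48^0.627 ≈ 75.10 kt.
V₂: ΔP = 97, V ≈ 6.63 × 97^0.627 ≈ 116.74 kt.
ΔV over 30 h = 41.64 kt → 24 h equivalent = 41.64 × 24/30 ≈ 33.31 kt.
33 kt ≥ 30 kt ⇒ rapid intensification.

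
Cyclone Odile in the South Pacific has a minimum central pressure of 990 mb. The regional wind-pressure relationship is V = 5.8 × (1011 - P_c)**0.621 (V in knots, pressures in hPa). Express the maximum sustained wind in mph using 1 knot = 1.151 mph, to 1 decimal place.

ΔP = 1011 − 990 = 21 mb.
V ≈ 5.8 × 21^0.621 = 5.8 × 6.624 ≈ 38.417 kt.
38.417 × 1.151 ≈ 44.22 mph → 44.2 mph.

44.2 mph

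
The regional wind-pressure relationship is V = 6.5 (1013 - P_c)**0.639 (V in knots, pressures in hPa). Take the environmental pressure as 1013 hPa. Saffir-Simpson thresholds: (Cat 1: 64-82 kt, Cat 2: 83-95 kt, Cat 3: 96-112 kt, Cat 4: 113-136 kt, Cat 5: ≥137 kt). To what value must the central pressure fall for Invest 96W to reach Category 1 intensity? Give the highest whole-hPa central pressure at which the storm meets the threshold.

Category 1 begins at V = 64 kt.
Required ΔP = (64/6.5)^(1/0.639) = 9.846^1.565 ≈ 35.84 hPa.
P_c ≤ 1013 − 35.84 = 977.16, so the highest integer P_c is 977 hPa.

977 hPa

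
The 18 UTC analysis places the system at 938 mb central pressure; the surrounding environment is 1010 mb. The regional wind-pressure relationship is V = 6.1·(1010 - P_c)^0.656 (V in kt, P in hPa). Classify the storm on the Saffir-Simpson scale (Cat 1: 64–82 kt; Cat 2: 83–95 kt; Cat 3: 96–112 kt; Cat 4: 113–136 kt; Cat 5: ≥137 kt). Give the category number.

ΔP = 1010 − 938 = 72 mb.
V ≈ 6.1 × 72^0.656 = 6.1 × 16.54 ≈ 101 kt.
101 kt falls in the Category 3 band.

3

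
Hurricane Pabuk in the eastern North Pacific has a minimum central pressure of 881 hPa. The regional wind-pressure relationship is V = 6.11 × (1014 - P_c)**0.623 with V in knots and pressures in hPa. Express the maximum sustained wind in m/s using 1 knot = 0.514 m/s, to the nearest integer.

ΔP = 1014 − 881 = 133 hPa.
V ≈ 6.11 × 133^0.623 = 6.11 × 21.046 ≈ 128.588 kt.
128.588 × 0.514 ≈ 66.09 m/s → 66 m/s.

66 m/s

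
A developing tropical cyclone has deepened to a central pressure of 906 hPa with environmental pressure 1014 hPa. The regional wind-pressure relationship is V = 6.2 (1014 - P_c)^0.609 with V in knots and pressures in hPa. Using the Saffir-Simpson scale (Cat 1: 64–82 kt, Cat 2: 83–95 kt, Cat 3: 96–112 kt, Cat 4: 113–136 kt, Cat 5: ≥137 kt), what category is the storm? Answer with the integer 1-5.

ΔP = 1014 − 906 = 108 hPa.
V ≈ 6.2 × 108^0.609 = 6.2 × 17.31 ≈ 107 kt.
107 kt falls in the Category 3 band.

3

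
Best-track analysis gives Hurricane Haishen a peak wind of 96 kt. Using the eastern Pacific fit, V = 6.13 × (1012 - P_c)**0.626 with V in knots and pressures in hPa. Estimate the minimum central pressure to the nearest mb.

ΔP = (V / 6.13)^(1/0.626) = (96/6.13)^1.597.
96/6.13 = 15.661; 15.661^1.597 ≈ 81.03 mb.
P_c = 1012 − 81.03 = 930.97 ≈ 931 mb.

931 mb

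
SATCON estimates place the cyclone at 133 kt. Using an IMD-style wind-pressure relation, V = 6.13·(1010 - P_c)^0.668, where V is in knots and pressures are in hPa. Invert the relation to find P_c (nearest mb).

910 mb

ΔP = (V / 6.13)^(1/0.668) = (133/6.13)^1.497.
133/6.13 = 21.697; 21.697^1.497 ≈ 100.13 mb.
P_c = 1010 − 100.13 = 909.87 ≈ 910 mb.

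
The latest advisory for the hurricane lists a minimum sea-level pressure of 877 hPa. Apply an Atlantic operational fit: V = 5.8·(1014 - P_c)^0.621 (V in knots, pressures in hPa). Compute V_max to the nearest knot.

123 kt

ΔP = 1014 − 877 = 137 hPa.
137^0.621 ≈ 21.228.
V ≈ 5.8 × 21.228 ≈ 123.1 kt.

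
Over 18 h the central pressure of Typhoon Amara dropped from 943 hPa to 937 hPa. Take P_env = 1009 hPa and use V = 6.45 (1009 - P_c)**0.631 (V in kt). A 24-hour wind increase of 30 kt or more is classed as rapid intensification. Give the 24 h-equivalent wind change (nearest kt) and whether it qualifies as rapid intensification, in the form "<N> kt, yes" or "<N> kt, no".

7 kt, no

V₁: ΔP = 66, V ≈ 6.45 × 66^0.631 ≈ 90.72 kt.
V₂: ΔP = 72, V ≈ 6.45 × 72^0.631 ≈ 95.84 kt.
ΔV over 18 h = 5.12 kt → 24 h equivalent = 5.12 × 24/18 ≈ 6.83 kt.
7 kt < 30 kt ⇒ not rapid intensification.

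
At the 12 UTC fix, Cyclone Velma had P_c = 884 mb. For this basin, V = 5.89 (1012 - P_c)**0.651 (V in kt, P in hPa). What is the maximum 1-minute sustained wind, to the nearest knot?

139 kt

ΔP = 1012 − 884 = 128 mb.
128^0.651 ≈ 23.539.
V ≈ 5.89 × 23.539 ≈ 138.6 kt.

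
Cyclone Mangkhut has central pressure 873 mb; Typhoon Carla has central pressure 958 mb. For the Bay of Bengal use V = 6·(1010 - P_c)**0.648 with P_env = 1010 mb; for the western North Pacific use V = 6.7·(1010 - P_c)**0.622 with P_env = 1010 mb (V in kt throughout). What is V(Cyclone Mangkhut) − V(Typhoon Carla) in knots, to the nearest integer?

67 kt

Cyclone Mangkhut: ΔP = 137; V ≈ 6 × 137^0.648 ≈ 145.46 kt.
Typhoon Carla: ΔP = 52; V ≈ 6.7 × 52^0.622 ≈ 78.24 kt.
Difference ≈ 145.46 − 78.24 = 67.22 → 67 kt.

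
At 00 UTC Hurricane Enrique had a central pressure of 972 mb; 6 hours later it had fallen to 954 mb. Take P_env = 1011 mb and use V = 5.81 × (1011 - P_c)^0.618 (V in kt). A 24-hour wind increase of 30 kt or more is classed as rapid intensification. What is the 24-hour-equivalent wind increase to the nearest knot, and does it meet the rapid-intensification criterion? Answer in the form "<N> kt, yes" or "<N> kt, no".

59 kt, yes

V₁: ΔP = 39, V ≈ 5.81 × 39^0.618 ≈ 55.91 kt.
V₂: ΔP = 57, V ≈ 5.81 × 57^0.618 ≈ 70.68 kt.
ΔV over 6 h = 14.77 kt → 24 h equivalent = 14.77 × 24/6 ≈ 59.08 kt.
59 kt ≥ 30 kt ⇒ rapid intensification.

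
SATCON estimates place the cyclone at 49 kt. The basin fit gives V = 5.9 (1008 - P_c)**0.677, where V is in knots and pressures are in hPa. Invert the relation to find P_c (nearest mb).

ΔP = (V / 5.9)^(1/0.677) = (49/5.9)^1.477.
49/5.9 = 8.305; 8.305^1.477 ≈ 22.80 mb.
P_c = 1008 − 22.80 = 985.20 ≈ 985 mb.

985 mb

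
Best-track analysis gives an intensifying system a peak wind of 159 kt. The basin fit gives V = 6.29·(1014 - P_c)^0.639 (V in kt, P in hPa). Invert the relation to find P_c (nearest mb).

ΔP = (V / 6.29)^(1/0.639) = (159/6.29)^1.565.
159/6.29 = 25.278; 25.278^1.565 ≈ 156.76 mb.
P_c = 1014 − 156.76 = 857.24 ≈ 857 mb.

857 mb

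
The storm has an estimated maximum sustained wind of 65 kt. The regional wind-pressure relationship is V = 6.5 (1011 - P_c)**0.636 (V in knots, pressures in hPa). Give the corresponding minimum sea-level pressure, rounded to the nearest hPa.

974 hPa

ΔP = (V / 6.5)^(1/0.636) = (65/6.5)^1.572.
65/6.5 = 10.000; 10.000^1.572 ≈ 37.35 hPa.
P_c = 1011 − 37.35 = 973.65 ≈ 974 hPa.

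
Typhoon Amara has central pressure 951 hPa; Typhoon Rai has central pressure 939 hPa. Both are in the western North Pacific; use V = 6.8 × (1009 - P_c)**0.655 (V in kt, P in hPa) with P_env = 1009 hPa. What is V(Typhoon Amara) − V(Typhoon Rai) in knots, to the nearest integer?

-13 kt

Typhoon Amara: ΔP = 58; V ≈ 6.8 × 58^0.655 ≈ 97.17 kt.
Typhoon Rai: ΔP = 70; V ≈ 6.8 × 70^0.655 ≈ 109.91 kt.
Difference ≈ 97.17 − 109.91 = -12.74 → -13 kt.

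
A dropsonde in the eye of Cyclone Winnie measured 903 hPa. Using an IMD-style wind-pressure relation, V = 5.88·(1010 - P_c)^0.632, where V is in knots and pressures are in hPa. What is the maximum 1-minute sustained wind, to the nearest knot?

113 kt

ΔP = 1010 − 903 = 107 hPa.
107^0.632 ≈ 19.168.
V ≈ 5.88 × 19.168 ≈ 112.7 kt.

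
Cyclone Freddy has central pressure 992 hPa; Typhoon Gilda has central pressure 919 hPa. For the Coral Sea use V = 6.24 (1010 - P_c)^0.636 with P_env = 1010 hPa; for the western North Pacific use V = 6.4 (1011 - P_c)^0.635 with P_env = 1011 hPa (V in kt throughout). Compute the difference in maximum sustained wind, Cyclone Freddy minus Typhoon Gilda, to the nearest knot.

Cyclone Freddy: ΔP = 18; V ≈ 6.24 × 18^0.636 ≈ 39.22 kt.
Typhoon Gilda: ΔP = 92; V ≈ 6.4 × 92^0.635 ≈ 113.03 kt.
Difference ≈ 39.22 − 113.03 = -73.81 → -74 kt.

-74 kt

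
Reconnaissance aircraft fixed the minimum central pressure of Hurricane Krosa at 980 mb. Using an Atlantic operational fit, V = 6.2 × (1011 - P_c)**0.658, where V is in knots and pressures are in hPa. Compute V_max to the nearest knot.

ΔP = 1011 − 980 = 31 mb.
31^0.658 ≈ 9.579.
V ≈ 6.2 × 9.579 ≈ 59.4 kt.

59 kt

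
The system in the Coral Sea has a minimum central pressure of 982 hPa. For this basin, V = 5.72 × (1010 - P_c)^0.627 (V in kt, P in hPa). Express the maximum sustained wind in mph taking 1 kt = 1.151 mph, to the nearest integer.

53 mph

ΔP = 1010 − 982 = 28 hPa.
V ≈ 5.72 × 28^0.627 = 5.72 × 8.079 ≈ 46.213 kt.
46.213 × 1.151 ≈ 53.19 mph → 53 mph.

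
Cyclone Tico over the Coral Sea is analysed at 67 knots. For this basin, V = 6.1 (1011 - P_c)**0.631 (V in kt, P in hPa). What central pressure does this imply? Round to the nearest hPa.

966 hPa

ΔP = (V / 6.1)^(1/0.631) = (67/6.1)^1.585.
67/6.1 = 10.984; 10.984^1.585 ≈ 44.60 hPa.
P_c = 1011 − 44.60 = 966.40 ≈ 966 hPa.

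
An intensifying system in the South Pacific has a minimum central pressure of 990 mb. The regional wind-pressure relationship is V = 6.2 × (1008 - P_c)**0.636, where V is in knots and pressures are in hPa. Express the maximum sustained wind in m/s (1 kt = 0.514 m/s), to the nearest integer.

20 m/s

ΔP = 1008 − 990 = 18 mb.
V ≈ 6.2 × 18^0.636 = 6.2 × 6.286 ≈ 38.971 kt.
38.971 × 0.514 ≈ 20.03 m/s → 20 m/s.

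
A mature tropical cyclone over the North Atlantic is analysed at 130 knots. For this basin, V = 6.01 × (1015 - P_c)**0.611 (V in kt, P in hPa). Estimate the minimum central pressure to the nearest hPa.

ΔP = (V / 6.01)^(1/0.611) = (130/6.01)^1.637.
130/6.01 = 21.631; 21.631^1.637 ≈ 153.13 hPa.
P_c = 1015 − 153.13 = 861.87 ≈ 862 hPa.

862 hPa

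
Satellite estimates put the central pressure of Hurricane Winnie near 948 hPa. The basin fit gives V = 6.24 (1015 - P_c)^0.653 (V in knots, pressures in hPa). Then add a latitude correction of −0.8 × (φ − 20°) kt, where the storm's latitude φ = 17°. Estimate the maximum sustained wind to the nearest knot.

ΔP = 1015 − 948 = 67 hPa.
67^0.653 ≈ 15.575.
V ≈ 6.24 × 15.575 ≈ 97.2 kt.
Latitude correction: −0.8 × (17 − 20) = 2.4 kt.
Corrected V ≈ 99.6 kt → 100 kt.

100 kt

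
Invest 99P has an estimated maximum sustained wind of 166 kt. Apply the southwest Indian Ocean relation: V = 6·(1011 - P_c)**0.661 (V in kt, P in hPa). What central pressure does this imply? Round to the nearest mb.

ΔP = (V / 6)^(1/0.661) = (166/6)^1.513.
166/6 = 27.667; 27.667^1.513 ≈ 151.87 mb.
P_c = 1011 − 151.87 = 859.13 ≈ 859 mb.

859 mb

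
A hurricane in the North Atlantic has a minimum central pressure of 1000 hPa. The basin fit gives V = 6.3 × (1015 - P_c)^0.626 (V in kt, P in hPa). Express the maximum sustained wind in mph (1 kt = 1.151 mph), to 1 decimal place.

39.5 mph

ΔP = 1015 − 1000 = 15 hPa.
V ≈ 6.3 × 15^0.626 = 6.3 × 5.448 ≈ 34.322 kt.
34.322 × 1.151 ≈ 39.50 mph → 39.5 mph.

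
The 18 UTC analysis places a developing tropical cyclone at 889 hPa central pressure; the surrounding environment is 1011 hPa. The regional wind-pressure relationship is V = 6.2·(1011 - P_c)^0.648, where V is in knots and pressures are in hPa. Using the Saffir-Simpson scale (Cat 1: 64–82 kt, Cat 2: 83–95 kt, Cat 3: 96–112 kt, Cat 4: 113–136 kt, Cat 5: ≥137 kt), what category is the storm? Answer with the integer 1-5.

5

ΔP = 1011 − 889 = 122 hPa.
V ≈ 6.2 × 122^0.648 = 6.2 × 22.49 ≈ 139 kt.
139 kt falls in the Category 5 band.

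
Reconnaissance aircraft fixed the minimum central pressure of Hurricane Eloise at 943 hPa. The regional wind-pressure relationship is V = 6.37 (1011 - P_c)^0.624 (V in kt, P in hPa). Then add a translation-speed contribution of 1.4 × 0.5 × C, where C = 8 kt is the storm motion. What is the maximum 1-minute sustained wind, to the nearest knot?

94 kt

ΔP = 1011 − 943 = 68 hPa.
68^0.624 ≈ 13.915.
V ≈ 6.37 × 13.915 ≈ 88.6 kt.
Translation term: 1.4 × 0.5 × 8 = 5.6 kt.
Corrected V ≈ 94.2 kt → 94 kt.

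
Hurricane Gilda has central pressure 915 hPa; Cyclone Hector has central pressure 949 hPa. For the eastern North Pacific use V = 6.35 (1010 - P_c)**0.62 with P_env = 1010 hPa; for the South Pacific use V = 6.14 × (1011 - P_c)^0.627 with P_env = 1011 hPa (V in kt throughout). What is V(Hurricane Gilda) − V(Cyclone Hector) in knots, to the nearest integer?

Hurricane Gilda: ΔP = 95; V ≈ 6.35 × 95^0.62 ≈ 106.90 kt.
Cyclone Hector: ΔP = 62; V ≈ 6.14 × 62^0.627 ≈ 81.66 kt.
Difference ≈ 106.90 − 81.66 = 25.24 → 25 kt.

25 kt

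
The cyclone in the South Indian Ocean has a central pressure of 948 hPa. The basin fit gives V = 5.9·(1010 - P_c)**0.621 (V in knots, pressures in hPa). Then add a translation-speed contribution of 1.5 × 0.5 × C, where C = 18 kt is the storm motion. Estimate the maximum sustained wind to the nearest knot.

ΔP = 1010 − 948 = 62 hPa.
62^0.621 ≈ 12.974.
V ≈ 5.9 × 12.974 ≈ 76.5 kt.
Translation term: 1.5 × 0.5 × 18 = 13.5 kt.
Corrected V ≈ 90 kt → 90 kt.

90 kt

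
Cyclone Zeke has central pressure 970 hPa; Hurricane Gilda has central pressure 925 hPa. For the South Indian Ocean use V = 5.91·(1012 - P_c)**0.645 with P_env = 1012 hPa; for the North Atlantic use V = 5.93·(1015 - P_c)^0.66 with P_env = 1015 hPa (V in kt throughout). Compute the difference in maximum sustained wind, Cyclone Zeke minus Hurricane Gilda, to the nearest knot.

Cyclone Zeke: ΔP = 42; V ≈ 5.91 × 42^0.645 ≈ 65.85 kt.
Hurricane Gilda: ΔP = 90; V ≈ 5.93 × 90^0.66 ≈ 115.57 kt.
Difference ≈ 65.85 − 115.57 = -49.72 → -50 kt.

-50 kt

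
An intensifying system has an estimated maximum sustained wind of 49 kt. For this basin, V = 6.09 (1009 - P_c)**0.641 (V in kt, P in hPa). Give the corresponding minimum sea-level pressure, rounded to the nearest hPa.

ΔP = (V / 6.09)^(1/0.641) = (49/6.09)^1.560.
49/6.09 = 8.046; 8.046^1.560 ≈ 25.87 hPa.
P_c = 1009 − 25.87 = 983.13 ≈ 983 hPa.

983 hPa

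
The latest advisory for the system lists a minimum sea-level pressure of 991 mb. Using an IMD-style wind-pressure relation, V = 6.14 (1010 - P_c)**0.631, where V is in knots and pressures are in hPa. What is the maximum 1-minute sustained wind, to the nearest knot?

39 kt

ΔP = 1010 − 991 = 19 mb.
19^0.631 ≈ 6.411.
V ≈ 6.14 × 6.411 ≈ 39.4 kt.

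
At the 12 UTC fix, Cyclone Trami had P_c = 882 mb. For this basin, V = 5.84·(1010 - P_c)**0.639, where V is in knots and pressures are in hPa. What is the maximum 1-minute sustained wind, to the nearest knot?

ΔP = 1010 − 882 = 128 mb.
128^0.639 ≈ 22.208.
V ≈ 5.84 × 22.208 ≈ 129.7 kt.

130 kt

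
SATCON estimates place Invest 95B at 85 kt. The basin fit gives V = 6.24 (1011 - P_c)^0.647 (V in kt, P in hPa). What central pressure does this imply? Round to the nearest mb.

954 mb

ΔP = (V / 6.24)^(1/0.647) = (85/6.24)^1.546.
85/6.24 = 13.622; 13.622^1.546 ≈ 56.63 mb.
P_c = 1011 − 56.63 = 954.37 ≈ 954 mb.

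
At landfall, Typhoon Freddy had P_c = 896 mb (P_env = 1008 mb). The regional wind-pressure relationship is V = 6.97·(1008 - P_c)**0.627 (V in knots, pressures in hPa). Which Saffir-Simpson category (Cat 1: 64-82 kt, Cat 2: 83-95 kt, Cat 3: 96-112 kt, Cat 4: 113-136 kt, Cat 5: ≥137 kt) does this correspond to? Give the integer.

ΔP = 1008 − 896 = 112 mb.
V ≈ 6.97 × 112^0.627 = 6.97 × 19.27 ≈ 134 kt.
134 kt falls in the Category 4 band.

4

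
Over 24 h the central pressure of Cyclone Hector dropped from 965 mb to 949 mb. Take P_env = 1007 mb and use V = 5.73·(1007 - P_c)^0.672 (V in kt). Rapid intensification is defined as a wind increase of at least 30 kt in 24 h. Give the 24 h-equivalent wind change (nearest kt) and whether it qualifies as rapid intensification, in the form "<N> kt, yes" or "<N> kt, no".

17 kt, no

V₁: ΔP = 42, V ≈ 5.73 × 42^0.672 ≈ 70.63 kt.
V₂: ΔP = 58, V ≈ 5.73 × 58^0.672 ≈ 87.74 kt.
ΔV over 24 h = 17.11 kt → 24 h equivalent = 17.11 × 24/24 ≈ 17.11 kt.
17 kt < 30 kt ⇒ not rapid intensification.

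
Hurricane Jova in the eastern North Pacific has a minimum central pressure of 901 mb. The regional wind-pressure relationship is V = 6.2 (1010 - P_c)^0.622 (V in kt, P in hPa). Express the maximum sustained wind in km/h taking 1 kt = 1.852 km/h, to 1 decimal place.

212.5 km/h

ΔP = 1010 − 901 = 109 mb.
V ≈ 6.2 × 109^0.622 = 6.2 × 18.505 ≈ 114.728 kt.
114.728 × 1.852 ≈ 212.48 km/h → 212.5 km/h.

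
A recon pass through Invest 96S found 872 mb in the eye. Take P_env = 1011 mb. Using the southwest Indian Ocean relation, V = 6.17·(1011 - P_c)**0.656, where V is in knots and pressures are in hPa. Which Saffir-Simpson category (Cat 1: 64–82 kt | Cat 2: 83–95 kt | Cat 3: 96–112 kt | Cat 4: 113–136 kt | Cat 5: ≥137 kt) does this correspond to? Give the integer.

5

ΔP = 1011 − 872 = 139 mb.
V ≈ 6.17 × 139^0.656 = 6.17 × 25.46 ≈ 157 kt.
157 kt falls in the Category 5 band.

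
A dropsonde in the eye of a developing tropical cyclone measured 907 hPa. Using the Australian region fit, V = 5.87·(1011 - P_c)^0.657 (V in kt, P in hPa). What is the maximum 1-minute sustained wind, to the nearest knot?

ΔP = 1011 − 907 = 104 hPa.
104^0.657 ≈ 21.144.
V ≈ 5.87 × 21.144 ≈ 124.1 kt.

124 kt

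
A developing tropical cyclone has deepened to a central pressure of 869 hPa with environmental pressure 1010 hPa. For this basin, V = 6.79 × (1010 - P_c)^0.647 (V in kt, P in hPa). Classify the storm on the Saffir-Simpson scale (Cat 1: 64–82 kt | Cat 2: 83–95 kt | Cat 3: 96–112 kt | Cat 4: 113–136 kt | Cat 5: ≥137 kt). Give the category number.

ΔP = 1010 − 869 = 141 hPa.
V ≈ 6.79 × 141^0.647 = 6.79 × 24.58 ≈ 167 kt.
167 kt falls in the Category 5 band.

5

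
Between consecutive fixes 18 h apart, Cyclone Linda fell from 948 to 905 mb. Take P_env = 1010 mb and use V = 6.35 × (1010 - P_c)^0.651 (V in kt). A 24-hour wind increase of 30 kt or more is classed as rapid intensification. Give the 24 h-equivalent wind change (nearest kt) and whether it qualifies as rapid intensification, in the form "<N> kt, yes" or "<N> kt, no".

V₁: ΔP = 62, V ≈ 6.35 × 62^0.651 ≈ 93.24 kt.
V₂: ΔP = 105, V ≈ 6.35 × 105^0.651 ≈ 131.39 kt.
ΔV over 18 h = 38.15 kt → 24 h equivalent = 38.15 × 24/18 ≈ 50.87 kt.
51 kt ≥ 30 kt ⇒ rapid intensification.

51 kt, yes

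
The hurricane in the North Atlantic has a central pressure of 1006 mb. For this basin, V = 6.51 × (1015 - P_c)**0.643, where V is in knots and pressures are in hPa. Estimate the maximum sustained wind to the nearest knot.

ΔP = 1015 − 1006 = 9 mb.
9^0.643 ≈ 4.108.
V ≈ 6.51 × 4.108 ≈ 26.7 kt.

27 kt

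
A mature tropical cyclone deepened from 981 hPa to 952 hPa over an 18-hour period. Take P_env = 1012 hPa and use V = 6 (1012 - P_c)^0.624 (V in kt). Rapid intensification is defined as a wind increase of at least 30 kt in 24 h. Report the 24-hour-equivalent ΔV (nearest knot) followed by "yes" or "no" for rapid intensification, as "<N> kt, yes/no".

35 kt, yes

V₁: ΔP = 31, V ≈ 6 × 31^0.624 ≈ 51.14 kt.
V₂: ΔP = 60, V ≈ 6 × 60^0.624 ≈ 77.22 kt.
ΔV over 18 h = 26.08 kt → 24 h equivalent = 26.08 × 24/18 ≈ 34.77 kt.
35 kt ≥ 30 kt ⇒ rapid intensification.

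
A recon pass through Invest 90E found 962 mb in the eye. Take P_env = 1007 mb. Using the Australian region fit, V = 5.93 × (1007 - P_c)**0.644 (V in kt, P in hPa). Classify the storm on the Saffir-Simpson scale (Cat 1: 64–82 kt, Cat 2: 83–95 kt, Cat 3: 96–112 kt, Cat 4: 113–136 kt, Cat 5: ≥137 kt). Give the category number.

ΔP = 1007 − 962 = 45 mb.
V ≈ 5.93 × 45^0.644 = 5.93 × 11.61 ≈ 69 kt.
69 kt falls in the Category 1 band.

1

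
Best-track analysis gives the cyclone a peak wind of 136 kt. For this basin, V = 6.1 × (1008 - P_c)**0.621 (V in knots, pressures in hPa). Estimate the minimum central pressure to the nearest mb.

ΔP = (V / 6.1)^(1/0.621) = (136/6.1)^1.610.
136/6.1 = 22.295; 22.295^1.610 ≈ 148.26 mb.
P_c = 1008 − 148.26 = 859.74 ≈ 860 mb.

860 mb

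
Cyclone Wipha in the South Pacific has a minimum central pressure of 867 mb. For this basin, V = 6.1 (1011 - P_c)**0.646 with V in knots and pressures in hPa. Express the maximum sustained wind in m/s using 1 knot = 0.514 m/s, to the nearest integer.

ΔP = 1011 − 867 = 144 mb.
V ≈ 6.1 × 144^0.646 = 6.1 × 24.791 ≈ 151.228 kt.
151.228 × 0.514 ≈ 77.73 m/s → 78 m/s.

78 m/s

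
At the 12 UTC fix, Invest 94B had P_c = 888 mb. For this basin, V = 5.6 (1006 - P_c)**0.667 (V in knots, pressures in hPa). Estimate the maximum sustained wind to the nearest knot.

135 kt

ΔP = 1006 − 888 = 118 mb.
118^0.667 ≈ 24.096.
V ≈ 5.6 × 24.096 ≈ 134.9 kt.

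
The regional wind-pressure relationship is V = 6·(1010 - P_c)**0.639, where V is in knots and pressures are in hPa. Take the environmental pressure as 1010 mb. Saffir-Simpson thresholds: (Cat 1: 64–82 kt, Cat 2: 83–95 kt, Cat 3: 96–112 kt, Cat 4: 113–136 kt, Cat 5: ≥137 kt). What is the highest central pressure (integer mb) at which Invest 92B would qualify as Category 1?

Category 1 begins at V = 64 kt.
Required ΔP = (64/6)^(1/0.639) = 10.667^1.565 ≈ 40.63 mb.
P_c ≤ 1010 − 40.63 = 969.37, so the highest integer P_c is 969 mb.

969 mb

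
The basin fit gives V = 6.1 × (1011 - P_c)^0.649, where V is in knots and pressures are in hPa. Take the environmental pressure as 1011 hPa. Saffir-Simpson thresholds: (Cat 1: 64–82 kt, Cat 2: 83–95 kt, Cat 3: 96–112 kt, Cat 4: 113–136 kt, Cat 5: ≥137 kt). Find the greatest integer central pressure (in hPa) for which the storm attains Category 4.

Category 4 begins at V = 113 kt.
Required ΔP = (113/6.1)^(1/0.649) = 18.525^1.541 ≈ 89.82 hPa.
P_c ≤ 1011 − 89.82 = 921.18, so the highest integer P_c is 921 hPa.

921 hPa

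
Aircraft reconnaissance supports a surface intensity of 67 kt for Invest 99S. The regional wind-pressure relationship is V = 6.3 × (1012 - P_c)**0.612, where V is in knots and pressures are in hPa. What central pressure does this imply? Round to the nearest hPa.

964 hPa

ΔP = (V / 6.3)^(1/0.612) = (67/6.3)^1.634.
67/6.3 = 10.635; 10.635^1.634 ≈ 47.61 hPa.
P_c = 1012 − 47.61 = 964.39 ≈ 964 hPa.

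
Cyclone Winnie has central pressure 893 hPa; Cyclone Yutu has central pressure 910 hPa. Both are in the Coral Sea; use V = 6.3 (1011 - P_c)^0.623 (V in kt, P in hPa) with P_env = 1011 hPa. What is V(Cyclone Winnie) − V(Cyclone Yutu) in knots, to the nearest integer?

11 kt

Cyclone Winnie: ΔP = 118; V ≈ 6.3 × 118^0.623 ≈ 123.06 kt.
Cyclone Yutu: ΔP = 101; V ≈ 6.3 × 101^0.623 ≈ 111.69 kt.
Difference ≈ 123.06 − 111.69 = 11.37 → 11 kt.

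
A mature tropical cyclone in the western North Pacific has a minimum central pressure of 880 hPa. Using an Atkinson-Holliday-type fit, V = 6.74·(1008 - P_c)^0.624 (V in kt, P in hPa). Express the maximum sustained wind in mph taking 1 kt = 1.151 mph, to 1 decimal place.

ΔP = 1008 − 880 = 128 hPa.
V ≈ 6.74 × 128^0.624 = 6.74 × 20.649 ≈ 139.174 kt.
139.174 × 1.151 ≈ 160.19 mph → 160.2 mph.

160.2 mph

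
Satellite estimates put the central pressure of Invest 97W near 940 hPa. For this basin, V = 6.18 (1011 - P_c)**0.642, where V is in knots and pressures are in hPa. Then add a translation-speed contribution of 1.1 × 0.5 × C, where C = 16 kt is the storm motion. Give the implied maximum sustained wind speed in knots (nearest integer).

104 kt

ΔP = 1011 − 940 = 71 hPa.
71^0.642 ≈ 15.435.
V ≈ 6.18 × 15.435 ≈ 95.4 kt.
Translation term: 1.1 × 0.5 × 16 = 8.8 kt.
Corrected V ≈ 104.2 kt → 104 kt.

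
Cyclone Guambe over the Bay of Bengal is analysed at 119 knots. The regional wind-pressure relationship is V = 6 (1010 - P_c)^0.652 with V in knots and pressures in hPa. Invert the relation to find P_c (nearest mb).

912 mb

ΔP = (V / 6)^(1/0.652) = (119/6)^1.534.
119/6 = 19.833; 19.833^1.534 ≈ 97.69 mb.
P_c = 1010 − 97.69 = 912.31 ≈ 912 mb.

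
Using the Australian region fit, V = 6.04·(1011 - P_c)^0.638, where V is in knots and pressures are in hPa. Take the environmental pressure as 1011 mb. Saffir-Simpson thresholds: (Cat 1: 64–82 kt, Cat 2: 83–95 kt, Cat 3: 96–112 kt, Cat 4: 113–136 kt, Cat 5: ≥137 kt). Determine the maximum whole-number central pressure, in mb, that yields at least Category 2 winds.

Category 2 begins at V = 83 kt.
Required ΔP = (83/6.04)^(1/0.638) = 13.742^1.567 ≈ 60.78 mb.
P_c ≤ 1011 − 60.78 = 950.22, so the highest integer P_c is 950 mb.

950 mb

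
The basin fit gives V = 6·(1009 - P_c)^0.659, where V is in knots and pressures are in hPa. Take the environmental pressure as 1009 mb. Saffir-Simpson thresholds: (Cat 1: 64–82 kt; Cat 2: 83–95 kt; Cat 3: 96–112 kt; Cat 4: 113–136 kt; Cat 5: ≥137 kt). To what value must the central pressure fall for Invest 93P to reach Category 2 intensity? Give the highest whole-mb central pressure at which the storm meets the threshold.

955 mb

Category 2 begins at V = 83 kt.
Required ΔP = (83/6)^(1/0.659) = 13.833^1.517 ≈ 53.86 mb.
P_c ≤ 1009 − 53.86 = 955.14, so the highest integer P_c is 955 mb.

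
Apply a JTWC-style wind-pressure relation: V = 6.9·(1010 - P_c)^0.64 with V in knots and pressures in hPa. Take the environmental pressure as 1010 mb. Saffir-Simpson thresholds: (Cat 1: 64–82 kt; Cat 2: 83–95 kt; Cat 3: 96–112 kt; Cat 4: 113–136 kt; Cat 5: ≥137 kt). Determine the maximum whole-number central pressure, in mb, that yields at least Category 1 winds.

Category 1 begins at V = 64 kt.
Required ΔP = (64/6.9)^(1/0.64) = 9.275^1.562 ≈ 32.47 mb.
P_c ≤ 1010 − 32.47 = 977.53, so the highest integer P_c is 977 mb.

977 mb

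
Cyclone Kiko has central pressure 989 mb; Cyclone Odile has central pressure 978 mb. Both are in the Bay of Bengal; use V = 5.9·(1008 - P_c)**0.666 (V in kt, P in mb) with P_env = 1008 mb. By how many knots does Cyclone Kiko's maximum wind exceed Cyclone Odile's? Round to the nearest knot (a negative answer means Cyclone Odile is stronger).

-15 kt

Cyclone Kiko: ΔP = 19; V ≈ 5.9 × 19^0.666 ≈ 41.93 kt.
Cyclone Odile: ΔP = 30; V ≈ 5.9 × 30^0.666 ≈ 56.83 kt.
Difference ≈ 41.93 − 56.83 = -14.90 → -15 kt.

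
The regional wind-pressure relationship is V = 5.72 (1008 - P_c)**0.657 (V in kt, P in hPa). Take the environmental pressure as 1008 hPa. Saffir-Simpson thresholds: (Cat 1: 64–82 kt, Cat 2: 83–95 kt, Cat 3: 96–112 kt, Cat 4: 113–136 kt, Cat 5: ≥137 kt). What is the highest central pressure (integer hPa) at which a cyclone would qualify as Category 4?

914 hPa

Category 4 begins at V = 113 kt.
Required ΔP = (113/5.72)^(1/0.657) = 19.755^1.522 ≈ 93.78 hPa.
P_c ≤ 1008 − 93.78 = 914.22, so the highest integer P_c is 914 hPa.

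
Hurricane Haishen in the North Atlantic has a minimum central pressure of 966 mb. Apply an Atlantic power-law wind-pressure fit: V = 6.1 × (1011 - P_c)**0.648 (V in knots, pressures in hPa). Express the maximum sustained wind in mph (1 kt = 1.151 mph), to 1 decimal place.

ΔP = 1011 − 966 = 45 mb.
V ≈ 6.1 × 45^0.648 = 6.1 × 11.784 ≈ 71.881 kt.
71.881 × 1.151 ≈ 82.73 mph → 82.7 mph.

82.7 mph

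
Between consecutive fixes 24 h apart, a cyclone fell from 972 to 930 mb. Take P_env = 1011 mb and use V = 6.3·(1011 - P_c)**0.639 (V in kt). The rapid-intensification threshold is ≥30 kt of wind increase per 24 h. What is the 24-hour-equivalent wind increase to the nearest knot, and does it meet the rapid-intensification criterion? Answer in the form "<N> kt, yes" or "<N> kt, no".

39 kt, yes

V₁: ΔP = 39, V ≈ 6.3 × 39^0.639 ≈ 65.47 kt.
V₂: ΔP = 81, V ≈ 6.3 × 81^0.639 ≈ 104.44 kt.
ΔV over 24 h = 38.97 kt → 24 h equivalent = 38.97 × 24/24 ≈ 38.97 kt.
39 kt ≥ 30 kt ⇒ rapid intensification.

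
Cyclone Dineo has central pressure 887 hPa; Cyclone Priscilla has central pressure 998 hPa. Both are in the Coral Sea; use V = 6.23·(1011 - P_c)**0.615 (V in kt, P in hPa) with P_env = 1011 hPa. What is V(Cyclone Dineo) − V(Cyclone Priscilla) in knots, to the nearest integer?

91 kt

Cyclone Dineo: ΔP = 124; V ≈ 6.23 × 124^0.615 ≈ 120.77 kt.
Cyclone Priscilla: ΔP = 13; V ≈ 6.23 × 13^0.615 ≈ 30.17 kt.
Difference ≈ 120.77 − 30.17 = 90.60 → 91 kt.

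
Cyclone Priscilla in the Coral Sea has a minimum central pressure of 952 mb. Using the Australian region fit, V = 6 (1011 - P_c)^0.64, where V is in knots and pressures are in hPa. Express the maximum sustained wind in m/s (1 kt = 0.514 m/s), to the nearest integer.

42 m/s

ΔP = 1011 − 952 = 59 mb.
V ≈ 6 × 59^0.64 = 6 × 13.594 ≈ 81.564 kt.
81.564 × 0.514 ≈ 41.92 m/s → 42 m/s.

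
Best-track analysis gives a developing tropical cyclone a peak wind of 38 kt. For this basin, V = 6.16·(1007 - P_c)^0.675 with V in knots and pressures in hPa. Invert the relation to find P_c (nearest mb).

ΔP = (V / 6.16)^(1/0.675) = (38/6.16)^1.481.
38/6.16 = 6.169; 6.169^1.481 ≈ 14.81 mb.
P_c = 1007 − 14.81 = 992.19 ≈ 992 mb.

992 mb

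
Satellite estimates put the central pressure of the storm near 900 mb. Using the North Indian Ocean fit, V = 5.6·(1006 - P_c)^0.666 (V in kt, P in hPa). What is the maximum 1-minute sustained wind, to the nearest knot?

ΔP = 1006 − 900 = 106 mb.
106^0.666 ≈ 22.328.
V ≈ 5.6 × 22.328 ≈ 125.0 kt.

125 kt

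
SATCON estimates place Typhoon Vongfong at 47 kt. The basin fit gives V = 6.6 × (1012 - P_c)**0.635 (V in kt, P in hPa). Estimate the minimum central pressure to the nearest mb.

990 mb

ΔP = (V / 6.6)^(1/0.635) = (47/6.6)^1.575.
47/6.6 = 7.121; 7.121^1.575 ≈ 22.01 mb.
P_c = 1012 − 22.01 = 989.99 ≈ 990 mb.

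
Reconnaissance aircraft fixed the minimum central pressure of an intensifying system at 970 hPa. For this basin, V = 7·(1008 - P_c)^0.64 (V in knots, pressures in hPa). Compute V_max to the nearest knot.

72 kt

ΔP = 1008 − 970 = 38 hPa.
38^0.64 ≈ 10.258.
V ≈ 7 × 10.258 ≈ 71.8 kt.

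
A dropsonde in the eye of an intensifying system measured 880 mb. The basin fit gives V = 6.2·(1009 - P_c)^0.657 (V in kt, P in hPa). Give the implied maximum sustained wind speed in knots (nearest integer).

ΔP = 1009 − 880 = 129 mb.
129^0.657 ≈ 24.359.
V ≈ 6.2 × 24.359 ≈ 151.0 kt.

151 kt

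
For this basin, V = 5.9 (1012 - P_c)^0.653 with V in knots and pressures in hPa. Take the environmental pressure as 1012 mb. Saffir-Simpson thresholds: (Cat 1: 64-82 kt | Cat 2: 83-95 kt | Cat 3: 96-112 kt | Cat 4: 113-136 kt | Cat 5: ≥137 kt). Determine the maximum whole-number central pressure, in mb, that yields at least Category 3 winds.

940 mb

Category 3 begins at V = 96 kt.
Required ΔP = (96/5.9)^(1/0.653) = 16.271^1.531 ≈ 71.64 mb.
P_c ≤ 1012 − 71.64 = 940.36, so the highest integer P_c is 940 mb.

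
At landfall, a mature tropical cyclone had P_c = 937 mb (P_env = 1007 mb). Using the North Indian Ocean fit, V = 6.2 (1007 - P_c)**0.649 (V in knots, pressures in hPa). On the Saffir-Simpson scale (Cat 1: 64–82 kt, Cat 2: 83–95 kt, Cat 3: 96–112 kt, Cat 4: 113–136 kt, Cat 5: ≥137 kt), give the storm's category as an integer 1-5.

3

ΔP = 1007 − 937 = 70 mb.
V ≈ 6.2 × 70^0.649 = 6.2 × 15.76 ≈ 98 kt.
98 kt falls in the Category 3 band.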